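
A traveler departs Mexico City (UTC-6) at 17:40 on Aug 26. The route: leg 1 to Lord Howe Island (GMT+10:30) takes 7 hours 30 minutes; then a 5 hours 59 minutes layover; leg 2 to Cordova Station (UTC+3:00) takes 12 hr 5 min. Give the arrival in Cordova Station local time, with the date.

Convert departure to UTC: 17:40 + 6:00 = 23:40 UTC on Aug 26.
Add 7 hours 30 minutes leg 1 → 07:10 UTC (Aug 27).
Add 5 hours 59 minutes layover in Lord Howe Island → 13:09 UTC.
Add 12 hours and 5 minutes leg 2 → 01:14 UTC (Aug 28).
Cordova Station is UTC+3:00, so local arrival = 01:14 + 3:00 = 04:14 on Aug 28.

04:14 on August 28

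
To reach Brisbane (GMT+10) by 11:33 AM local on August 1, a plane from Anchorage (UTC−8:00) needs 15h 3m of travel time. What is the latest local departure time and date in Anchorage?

Target arrival in UTC: 11:33 AM − 10:00 = 1:33 AM on Aug 1.
Subtract 15 hours and 3 minutes → departure 10:30 AM UTC on Jul 31.
Anchorage is UTC−8:00: 10:30 AM − 8:00 = 2:30 AM on Jul 31.

2:30 AM on Jul 31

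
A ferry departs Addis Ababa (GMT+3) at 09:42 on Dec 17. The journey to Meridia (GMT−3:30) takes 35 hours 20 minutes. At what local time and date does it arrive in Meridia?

Convert departure to UTC: 09:42 − 3:00 = 06:42 UTC on Dec 17.
Add 35 hours and 20 minutes travel time → 18:02 UTC (Dec 18).
Meridia is UTC−3:30, so local arrival = 18:02 − 3:30 = 14:32 on Dec 18.

14:32 on December 18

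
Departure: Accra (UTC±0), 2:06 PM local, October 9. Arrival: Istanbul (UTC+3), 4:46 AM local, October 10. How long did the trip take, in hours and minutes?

11 hours 40 minutes

Istanbul is 3:00 ahead of Accra.
Clock-face elapsed time (ignoring zones) is 14 hours 40 minutes.
Actual elapsed = 14 hours 40 minutes − 3:00 = 11 hours 40 minutes.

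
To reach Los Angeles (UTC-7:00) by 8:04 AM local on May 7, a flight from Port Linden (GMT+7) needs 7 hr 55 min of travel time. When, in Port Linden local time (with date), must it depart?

2:09 PM on May 7

Target arrival in UTC: 8:04 AM + 7:00 = 3:04 PM on May 7.
Subtract 7 hours and 55 minutes → departure 7:09 AM UTC on May 7.
Port Linden is UTC+7:00: 7:09 AM + 7:00 = 2:09 PM on May 7.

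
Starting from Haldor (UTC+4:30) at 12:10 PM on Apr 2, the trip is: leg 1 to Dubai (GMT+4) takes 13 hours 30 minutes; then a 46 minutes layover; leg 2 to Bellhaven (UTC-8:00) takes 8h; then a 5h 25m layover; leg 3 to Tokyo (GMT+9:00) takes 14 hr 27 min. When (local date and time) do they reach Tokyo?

10:48 AM on Apr 4

Convert departure to UTC: 12:10 PM − 4:30 = 7:40 AM UTC on Apr 2.
Add 13 hours 30 minutes leg 1 → 9:10 PM UTC.
Add 46 minutes layover in Dubai → 9:56 PM UTC.
Add 8 hours leg 2 → 5:56 AM UTC (Apr 3).
Add 5 hours and 25 minutes layover in Bellhaven → 11:21 AM UTC.
Add 14 hours 27 minutes leg 3 → 1:48 AM UTC (Apr 4).
Tokyo is UTC+9:00, so local arrival = 1:48 AM + 9:00 = 10:48 AM on Apr 4.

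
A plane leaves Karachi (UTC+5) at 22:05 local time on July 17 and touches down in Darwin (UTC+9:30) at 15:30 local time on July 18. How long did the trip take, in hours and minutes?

Darwin is 4:30 ahead of Karachi.
Clock-face elapsed time (ignoring zones) is 17 hours 25 minutes.
Actual elapsed = 17 hours 25 minutes − 4:30 = 12 hours 55 minutes.

12 hours 55 minutes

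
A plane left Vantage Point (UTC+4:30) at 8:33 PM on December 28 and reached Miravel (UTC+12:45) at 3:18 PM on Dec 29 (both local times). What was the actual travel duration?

10 hours 30 minutes

Departure in UTC: 8:33 PM − 4:30 = 4:03 PM on Dec 28.
Arrival in UTC: 3:18 PM − 12:45 = 2:33 AM on Dec 29.
Elapsed = 2:33 AM − 4:03 PM (+1 day) = 10 hours 30 minutes.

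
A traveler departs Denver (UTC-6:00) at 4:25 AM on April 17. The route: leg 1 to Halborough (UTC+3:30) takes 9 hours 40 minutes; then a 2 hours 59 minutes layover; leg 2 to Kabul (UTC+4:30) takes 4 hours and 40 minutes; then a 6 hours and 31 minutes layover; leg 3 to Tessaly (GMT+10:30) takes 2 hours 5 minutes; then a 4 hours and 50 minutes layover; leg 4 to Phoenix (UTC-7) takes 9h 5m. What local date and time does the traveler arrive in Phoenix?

Convert departure to UTC: 4:25 AM + 6:00 = 10:25 AM UTC on Apr 17.
Add 9 hours and 40 minutes leg 1 → 8:05 PM UTC.
Add 2 hours and 59 minutes layover in Halborough → 11:04 PM UTC.
Add 4 hours and 40 minutes leg 2 → 3:44 AM UTC (Apr 18).
Add 6 hours 31 minutes layover in Kabul → 10:15 AM UTC.
Add 2 hours and 5 minutes leg 3 → 12:20 PM UTC.
Add 4 hours 50 minutes layover in Tessaly → 5:10 PM UTC.
Add 9 hours 5 minutes leg 4 → 2:15 AM UTC (Apr 19).
Phoenix is UTC−7:00, so local arrival = 2:15 AM − 7:00 = 7:15 PM on Apr 18.

7:15 PM on April 18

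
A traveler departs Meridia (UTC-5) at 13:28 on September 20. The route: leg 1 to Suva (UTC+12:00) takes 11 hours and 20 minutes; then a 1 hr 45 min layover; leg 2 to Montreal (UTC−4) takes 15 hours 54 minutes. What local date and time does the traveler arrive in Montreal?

Convert departure to UTC: 13:28 + 5:00 = 18:28 UTC on Sep 20.
Add 11 hours and 20 minutes leg 1 → 05:48 UTC (Sep 21).
Add 1 hour 45 minutes layover in Suva → 07:33 UTC.
Add 15 hours and 54 minutes leg 2 → 23:27 UTC.
Montreal is UTC−4:00, so local arrival = 23:27 − 4:00 = 19:27 on Sep 21.

19:27 on Sep 21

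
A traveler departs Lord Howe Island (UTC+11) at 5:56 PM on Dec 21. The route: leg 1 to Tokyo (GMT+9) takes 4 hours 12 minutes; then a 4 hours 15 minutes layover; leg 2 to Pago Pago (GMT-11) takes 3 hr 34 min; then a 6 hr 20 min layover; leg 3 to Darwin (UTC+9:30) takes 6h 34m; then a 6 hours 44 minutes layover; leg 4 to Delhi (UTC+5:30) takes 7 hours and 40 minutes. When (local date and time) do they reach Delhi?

Convert departure to UTC: 5:56 PM − 11:00 = 6:56 AM UTC on Dec 21.
Add 4 hours 12 minutes leg 1 → 11:08 AM UTC.
Add 4 hours 15 minutes layover in Tokyo → 3:23 PM UTC.
Add 3 hours and 34 minutes leg 2 → 6:57 PM UTC.
Add 6 hours 20 minutes layover in Pago Pago → 1:17 AM UTC (Dec 22).
Add 6 hours and 34 minutes leg 3 → 7:51 AM UTC.
Add 6 hours and 44 minutes layover in Darwin → 2:35 PM UTC.
Add 7 hours 40 minutes leg 4 → 10:15 PM UTC.
Delhi is UTC+5:30, so local arrival = 10:15 PM + 5:30 = 3:45 AM on Dec 23.

3:45 AM on Dec 23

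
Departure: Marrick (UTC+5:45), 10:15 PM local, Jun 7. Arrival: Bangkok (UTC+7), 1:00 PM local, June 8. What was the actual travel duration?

13 hours 30 minutes

Departure in UTC: 10:15 PM − 5:45 = 4:30 PM on Jun 7.
Arrival in UTC: 1:00 PM − 7:00 = 6:00 AM on Jun 8.
Elapsed = 6:00 AM − 4:30 PM (+1 day) = 13 hours 30 minutes.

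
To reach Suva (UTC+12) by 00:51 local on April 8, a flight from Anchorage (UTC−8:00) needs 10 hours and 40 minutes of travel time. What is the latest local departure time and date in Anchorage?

18:11 on April 6

Target arrival in UTC: 00:51 − 12:00 = 12:51 on Apr 7.
Subtract 10 hours and 40 minutes → departure 02:11 UTC on Apr 7.
Anchorage is UTC−8:00: 02:11 − 8:00 = 18:11 on Apr 6.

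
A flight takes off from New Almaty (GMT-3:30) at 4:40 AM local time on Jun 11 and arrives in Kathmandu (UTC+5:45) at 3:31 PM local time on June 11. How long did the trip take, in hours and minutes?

Departure in UTC: 4:40 AM + 3:30 = 8:10 AM on Jun 11.
Arrival in UTC: 3:31 PM − 5:45 = 9:46 AM on Jun 11.
Elapsed = 9:46 AM − 8:10 AM = 1 hour 36 minutes.

1 hour 36 minutes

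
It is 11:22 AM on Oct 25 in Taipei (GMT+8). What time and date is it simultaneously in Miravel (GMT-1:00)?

In UTC: 11:22 AM − 8:00 = 3:22 AM on Oct 25.
Miravel is UTC−1:00: 3:22 AM − 1:00 = 2:22 AM on Oct 25.

2:22 AM on October 25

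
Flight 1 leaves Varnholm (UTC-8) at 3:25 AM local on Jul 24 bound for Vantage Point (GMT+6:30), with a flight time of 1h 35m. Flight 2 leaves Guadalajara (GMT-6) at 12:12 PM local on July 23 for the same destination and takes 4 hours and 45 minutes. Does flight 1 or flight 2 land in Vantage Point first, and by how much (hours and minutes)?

Flight 1 in UTC: 3:25 AM + 8:00 = 11:25 AM on Jul 24.
+1 hour and 35 minutes → arrive 1:00 PM UTC on Jul 24.
Flight 2 in UTC: 12:12 PM + 6:00 = 6:12 PM on Jul 23.
+4 hours and 45 minutes → arrive 10:57 PM UTC on Jul 23.
Flight 2 lands earlier by 14 hours 3 minutes.

the second, by 14 hours 3 minutes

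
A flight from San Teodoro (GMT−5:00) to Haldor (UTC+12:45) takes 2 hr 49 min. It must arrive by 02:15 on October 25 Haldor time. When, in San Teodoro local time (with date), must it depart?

Target arrival in UTC: 02:15 − 12:45 = 13:30 on Oct 24.
Subtract 2 hours and 49 minutes → departure 10:41 UTC on Oct 24.
San Teodoro is UTC−5:00: 10:41 − 5:00 = 05:41 on Oct 24.

05:41 on October 24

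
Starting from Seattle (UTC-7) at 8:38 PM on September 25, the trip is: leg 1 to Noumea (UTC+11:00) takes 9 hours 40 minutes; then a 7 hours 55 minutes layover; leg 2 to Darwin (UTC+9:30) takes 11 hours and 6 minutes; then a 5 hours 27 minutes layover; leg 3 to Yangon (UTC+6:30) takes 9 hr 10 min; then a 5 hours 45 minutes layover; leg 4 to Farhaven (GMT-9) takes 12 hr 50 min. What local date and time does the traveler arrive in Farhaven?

Convert departure to UTC: 8:38 PM + 7:00 = 3:38 AM UTC on Sep 26.
Add 9 hours 40 minutes leg 1 → 1:18 PM UTC.
Add 7 hours and 55 minutes layover in Noumea → 9:13 PM UTC.
Add 11 hours 6 minutes leg 2 → 8:19 AM UTC (Sep 27).
Add 5 hours 27 minutes layover in Darwin → 1:46 PM UTC.
Add 9 hours and 10 minutes leg 3 → 10:56 PM UTC.
Add 5 hours 45 minutes layover in Yangon → 4:41 AM UTC (Sep 28).
Add 12 hours and 50 minutes leg 4 → 5:31 PM UTC.
Farhaven is UTC−9:00, so local arrival = 5:31 PM − 9:00 = 8:31 AM on Sep 28.

8:31 AM on September 28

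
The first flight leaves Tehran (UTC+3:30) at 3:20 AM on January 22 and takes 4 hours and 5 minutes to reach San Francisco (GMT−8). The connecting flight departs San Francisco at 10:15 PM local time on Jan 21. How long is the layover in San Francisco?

Convert departure to UTC: 3:20 AM − 3:30 = 11:50 PM UTC on Jan 21.
Add 4 hours 5 minutes flight time → 3:55 AM UTC (Jan 22).
San Francisco is UTC−8:00, so local arrival = 3:55 AM − 8:00 = 7:55 PM on Jan 21.
Layover = 10:15 PM − 7:55 PM = 2 hours 20 minutes.

2 hours 20 minutes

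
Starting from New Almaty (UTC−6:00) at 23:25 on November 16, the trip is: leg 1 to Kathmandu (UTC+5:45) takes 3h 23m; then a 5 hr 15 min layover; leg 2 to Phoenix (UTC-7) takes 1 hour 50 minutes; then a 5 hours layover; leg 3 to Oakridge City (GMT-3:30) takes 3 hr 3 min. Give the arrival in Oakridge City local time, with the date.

Convert departure to UTC: 23:25 + 6:00 = 05:25 UTC on Nov 17.
Add 3 hours 23 minutes leg 1 → 08:48 UTC.
Add 5 hours 15 minutes layover in Kathmandu → 14:03 UTC.
Add 1 hour 50 minutes leg 2 → 15:53 UTC.
Add 5 hours layover in Phoenix → 20:53 UTC.
Add 3 hours and 3 minutes leg 3 → 23:56 UTC.
Oakridge City is UTC−3:30, so local arrival = 23:56 − 3:30 = 20:26 on Nov 17.

20:26 on November 17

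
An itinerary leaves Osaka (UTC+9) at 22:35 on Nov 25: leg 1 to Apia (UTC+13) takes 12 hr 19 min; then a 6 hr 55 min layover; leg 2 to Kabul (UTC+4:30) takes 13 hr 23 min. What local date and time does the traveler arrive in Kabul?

Convert departure to UTC: 22:35 − 9:00 = 13:35 UTC on Nov 25.
Add 12 hours and 19 minutes leg 1 → 01:54 UTC (Nov 26).
Add 6 hours 55 minutes layover in Apia → 08:49 UTC.
Add 13 hours and 23 minutes leg 2 → 22:12 UTC.
Kabul is UTC+4:30, so local arrival = 22:12 + 4:30 = 02:42 on Nov 27.

02:42 on Nov 27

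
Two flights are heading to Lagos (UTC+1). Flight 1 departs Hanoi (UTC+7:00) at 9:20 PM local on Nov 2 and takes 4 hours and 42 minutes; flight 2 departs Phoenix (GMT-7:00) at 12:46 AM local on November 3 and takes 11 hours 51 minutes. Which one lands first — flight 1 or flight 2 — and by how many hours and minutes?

the first, by 24 hours 35 minutes

Flight 1 in UTC: 9:20 PM − 7:00 = 2:20 PM on Nov 2.
+4 hours and 42 minutes → arrive 7:02 PM UTC on Nov 2.
Flight 2 in UTC: 12:46 AM + 7:00 = 7:46 AM on Nov 3.
+11 hours 51 minutes → arrive 7:37 PM UTC on Nov 3.
Flight 1 lands earlier by 24 hours 35 minutes.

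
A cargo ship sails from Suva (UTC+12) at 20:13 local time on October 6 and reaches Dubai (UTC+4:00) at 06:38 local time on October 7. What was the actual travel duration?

18 hours 25 minutes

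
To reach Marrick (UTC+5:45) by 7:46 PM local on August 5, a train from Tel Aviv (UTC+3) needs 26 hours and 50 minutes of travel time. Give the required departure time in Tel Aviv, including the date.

Target arrival in UTC: 7:46 PM − 5:45 = 2:01 PM on Aug 5.
Subtract 26 hours and 50 minutes → departure 11:11 AM UTC on Aug 4.
Tel Aviv is UTC+3:00: 11:11 AM + 3:00 = 2:11 PM on Aug 4.

2:11 PM on Aug 4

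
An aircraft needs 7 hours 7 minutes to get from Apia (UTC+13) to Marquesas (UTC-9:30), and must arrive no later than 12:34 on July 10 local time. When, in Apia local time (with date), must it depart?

Target arrival in UTC: 12:34 + 9:30 = 22:04 on Jul 10.
Subtract 7 hours and 7 minutes → departure 14:57 UTC on Jul 10.
Apia is UTC+13:00: 14:57 + 13:00 = 03:57 on Jul 11.

03:57 on Jul 11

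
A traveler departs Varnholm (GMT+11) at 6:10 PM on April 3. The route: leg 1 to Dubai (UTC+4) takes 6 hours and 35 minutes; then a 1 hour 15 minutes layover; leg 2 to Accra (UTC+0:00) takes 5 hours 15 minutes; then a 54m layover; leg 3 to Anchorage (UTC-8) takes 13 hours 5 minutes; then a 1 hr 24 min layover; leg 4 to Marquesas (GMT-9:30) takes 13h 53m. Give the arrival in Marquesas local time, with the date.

Convert departure to UTC: 6:10 PM − 11:00 = 7:10 AM UTC on Apr 3.
Add 6 hours and 35 minutes leg 1 → 1:45 PM UTC.
Add 1 hour and 15 minutes layover in Dubai → 3:00 PM UTC.
Add 5 hours and 15 minutes leg 2 → 8:15 PM UTC.
Add 54 minutes layover in Accra → 9:09 PM UTC.
Add 13 hours 5 minutes leg 3 → 10:14 AM UTC (Apr 4).
Add 1 hour and 24 minutes layover in Anchorage → 11:38 AM UTC.
Add 13 hours 53 minutes leg 4 → 1:31 AM UTC (Apr 5).
Marquesas is UTC−9:30, so local arrival = 1:31 AM − 9:30 = 4:01 PM on Apr 4.

4:01 PM on Apr 4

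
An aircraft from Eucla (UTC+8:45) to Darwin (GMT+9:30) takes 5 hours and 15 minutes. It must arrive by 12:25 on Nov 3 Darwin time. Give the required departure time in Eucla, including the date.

06:25 on November 3

Target arrival in UTC: 12:25 − 9:30 = 02:55 on Nov 3.
Subtract 5 hours 15 minutes → departure 21:40 UTC on Nov 2.
Eucla is UTC+8:45: 21:40 + 8:45 = 06:25 on Nov 3.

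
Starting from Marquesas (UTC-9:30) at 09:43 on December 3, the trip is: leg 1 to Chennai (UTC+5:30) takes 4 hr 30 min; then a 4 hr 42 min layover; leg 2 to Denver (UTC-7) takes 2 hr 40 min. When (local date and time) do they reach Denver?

Convert departure to UTC: 09:43 + 9:30 = 19:13 UTC on Dec 3.
Add 4 hours 30 minutes leg 1 → 23:43 UTC.
Add 4 hours and 42 minutes layover in Chennai → 04:25 UTC (Dec 4).
Add 2 hours 40 minutes leg 2 → 07:05 UTC.
Denver is UTC−7:00, so local arrival = 07:05 − 7:00 = 00:05 on Dec 4.

00:05 on Dec 4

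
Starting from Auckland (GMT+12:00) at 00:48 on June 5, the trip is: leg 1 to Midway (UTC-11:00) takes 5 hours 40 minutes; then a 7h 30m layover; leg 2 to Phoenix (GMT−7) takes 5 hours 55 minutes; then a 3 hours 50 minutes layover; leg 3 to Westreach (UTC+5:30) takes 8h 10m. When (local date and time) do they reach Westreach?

Convert departure to UTC: 00:48 − 12:00 = 12:48 UTC on Jun 4.
Add 5 hours 40 minutes leg 1 → 18:28 UTC.
Add 7 hours 30 minutes layover in Midway → 01:58 UTC (Jun 5).
Add 5 hours and 55 minutes leg 2 → 07:53 UTC.
Add 3 hours 50 minutes layover in Phoenix → 11:43 UTC.
Add 8 hours and 10 minutes leg 3 → 19:53 UTC.
Westreach is UTC+5:30, so local arrival = 19:53 + 5:30 = 01:23 on Jun 6.

01:23 on June 6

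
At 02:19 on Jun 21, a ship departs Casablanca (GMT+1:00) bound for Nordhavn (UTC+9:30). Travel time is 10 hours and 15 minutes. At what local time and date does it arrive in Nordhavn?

Nordhavn is 8:30 ahead of Casablanca.
After 10 hours 15 minutes it is 12:34 in Casablanca.
Shift by the zone difference: 12:34 + 8:30 = 21:04 on Jun 21 in Nordhavn.

21:04 on June 21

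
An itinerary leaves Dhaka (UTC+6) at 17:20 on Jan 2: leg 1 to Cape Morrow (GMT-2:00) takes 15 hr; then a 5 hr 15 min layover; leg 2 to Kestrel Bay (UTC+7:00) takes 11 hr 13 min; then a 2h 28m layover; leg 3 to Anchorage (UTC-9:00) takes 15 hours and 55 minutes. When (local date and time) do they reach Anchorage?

04:11 on January 4

Convert departure to UTC: 17:20 − 6:00 = 11:20 UTC on Jan 2.
Add 15 hours leg 1 → 02:20 UTC (Jan 3).
Add 5 hours and 15 minutes layover in Cape Morrow → 07:35 UTC.
Add 11 hours and 13 minutes leg 2 → 18:48 UTC.
Add 2 hours 28 minutes layover in Kestrel Bay → 21:16 UTC.
Add 15 hours and 55 minutes leg 3 → 13:11 UTC (Jan 4).
Anchorage is UTC−9:00, so local arrival = 13:11 − 9:00 = 04:11 on Jan 4.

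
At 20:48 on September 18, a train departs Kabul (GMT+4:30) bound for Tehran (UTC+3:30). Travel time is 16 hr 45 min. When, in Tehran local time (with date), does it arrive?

Convert departure to UTC: 20:48 − 4:30 = 16:18 UTC on Sep 18.
Add 16 hours 45 minutes travel time → 09:03 UTC (Sep 19).
Tehran is UTC+3:30, so local arrival = 09:03 + 3:30 = 12:33 on Sep 19.

12:33 on September 19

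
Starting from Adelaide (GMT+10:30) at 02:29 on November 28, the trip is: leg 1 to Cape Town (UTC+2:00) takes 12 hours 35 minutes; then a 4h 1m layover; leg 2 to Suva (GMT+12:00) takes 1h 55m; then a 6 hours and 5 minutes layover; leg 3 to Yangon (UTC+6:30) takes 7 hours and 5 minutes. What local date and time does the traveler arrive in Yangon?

Convert departure to UTC: 02:29 − 10:30 = 15:59 UTC on Nov 27.
Add 12 hours 35 minutes leg 1 → 04:34 UTC (Nov 28).
Add 4 hours 1 minute layover in Cape Town → 08:35 UTC.
Add 1 hour 55 minutes leg 2 → 10:30 UTC.
Add 6 hours 5 minutes layover in Suva → 16:35 UTC.
Add 7 hours and 5 minutes leg 3 → 23:40 UTC.
Yangon is UTC+6:30, so local arrival = 23:40 + 6:30 = 06:10 on Nov 29.

06:10 on November 29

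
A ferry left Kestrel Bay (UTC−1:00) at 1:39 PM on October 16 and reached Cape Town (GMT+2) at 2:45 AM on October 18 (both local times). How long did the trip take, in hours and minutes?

Departure in UTC: 1:39 PM + 1:00 = 2:39 PM on Oct 16.
Arrival in UTC: 2:45 AM − 2:00 = 12:45 AM on Oct 18.
Elapsed = 12:45 AM − 2:39 PM (+2 days) = 34 hours 6 minutes.

34 hours 6 minutes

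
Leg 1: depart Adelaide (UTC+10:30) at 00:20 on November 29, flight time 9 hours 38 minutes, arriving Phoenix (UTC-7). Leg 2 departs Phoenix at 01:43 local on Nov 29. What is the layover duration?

Convert departure to UTC: 00:20 − 10:30 = 13:50 UTC on Nov 28.
Add 9 hours and 38 minutes flight time → 23:28 UTC.
Phoenix is UTC−7:00, so local arrival = 23:28 − 7:00 = 16:28 on Nov 28.
Layover = 01:43 − 16:28 (+1 day) = 9 hours 15 minutes.

9 hours 15 minutes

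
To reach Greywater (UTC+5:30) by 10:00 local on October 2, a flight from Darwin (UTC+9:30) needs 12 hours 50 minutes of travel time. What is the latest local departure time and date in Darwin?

01:10 on October 2

Target arrival in UTC: 10:00 − 5:30 = 04:30 on Oct 2.
Subtract 12 hours and 50 minutes → departure 15:40 UTC on Oct 1.
Darwin is UTC+9:30: 15:40 + 9:30 = 01:10 on Oct 2.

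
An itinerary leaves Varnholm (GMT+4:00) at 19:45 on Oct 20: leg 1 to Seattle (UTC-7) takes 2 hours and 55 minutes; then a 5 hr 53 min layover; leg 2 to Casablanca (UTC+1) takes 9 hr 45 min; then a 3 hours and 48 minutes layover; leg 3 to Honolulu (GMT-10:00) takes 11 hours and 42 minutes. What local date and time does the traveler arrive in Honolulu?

Convert departure to UTC: 19:45 − 4:00 = 15:45 UTC on Oct 20.
Add 2 hours and 55 minutes leg 1 → 18:40 UTC.
Add 5 hours and 53 minutes layover in Seattle → 00:33 UTC (Oct 21).
Add 9 hours 45 minutes leg 2 → 10:18 UTC.
Add 3 hours and 48 minutes layover in Casablanca → 14:06 UTC.
Add 11 hours 42 minutes leg 3 → 01:48 UTC (Oct 22).
Honolulu is UTC−10:00, so local arrival = 01:48 − 10:00 = 15:48 on Oct 21.

15:48 on Oct 21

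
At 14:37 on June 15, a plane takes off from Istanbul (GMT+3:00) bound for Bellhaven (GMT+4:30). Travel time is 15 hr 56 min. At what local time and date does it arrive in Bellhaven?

08:03 on Jun 16

Convert departure to UTC: 14:37 − 3:00 = 11:37 UTC on Jun 15.
Add 15 hours 56 minutes travel time → 03:33 UTC (Jun 16).
Bellhaven is UTC+4:30, so local arrival = 03:33 + 4:30 = 08:03 on Jun 16.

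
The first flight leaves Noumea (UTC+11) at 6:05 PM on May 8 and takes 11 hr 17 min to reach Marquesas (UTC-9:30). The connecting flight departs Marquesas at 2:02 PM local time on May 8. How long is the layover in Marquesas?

5 hours 10 minutes

Convert departure to UTC: 6:05 PM − 11:00 = 7:05 AM UTC on May 8.
Add 11 hours 17 minutes flight time → 6:22 PM UTC.
Marquesas is UTC−9:30, so local arrival = 6:22 PM − 9:30 = 8:52 AM on May 8.
Layover = 2:02 PM − 8:52 AM = 5 hours 10 minutes.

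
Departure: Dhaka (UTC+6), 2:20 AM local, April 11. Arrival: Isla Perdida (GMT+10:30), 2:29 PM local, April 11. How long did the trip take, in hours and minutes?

Departure in UTC: 2:20 AM − 6:00 = 8:20 PM on Apr 10.
Arrival in UTC: 2:29 PM − 10:30 = 3:59 AM on Apr 11.
Elapsed = 3:59 AM − 8:20 PM (+1 day) = 7 hours 39 minutes.

7 hours 39 minutes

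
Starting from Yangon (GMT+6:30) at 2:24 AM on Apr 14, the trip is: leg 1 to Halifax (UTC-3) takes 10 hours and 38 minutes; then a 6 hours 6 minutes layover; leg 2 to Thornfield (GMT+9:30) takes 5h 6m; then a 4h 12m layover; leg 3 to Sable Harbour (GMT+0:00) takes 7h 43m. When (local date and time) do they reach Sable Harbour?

5:39 AM on April 15

Convert departure to UTC: 2:24 AM − 6:30 = 7:54 PM UTC on Apr 13.
Add 10 hours and 38 minutes leg 1 → 6:32 AM UTC (Apr 14).
Add 6 hours and 6 minutes layover in Halifax → 12:38 PM UTC.
Add 5 hours 6 minutes leg 2 → 5:44 PM UTC.
Add 4 hours 12 minutes layover in Thornfield → 9:56 PM UTC.
Add 7 hours 43 minutes leg 3 → 5:39 AM UTC (Apr 15).
Sable Harbour is UTC+0, so local arrival is the same: 5:39 AM on Apr 15.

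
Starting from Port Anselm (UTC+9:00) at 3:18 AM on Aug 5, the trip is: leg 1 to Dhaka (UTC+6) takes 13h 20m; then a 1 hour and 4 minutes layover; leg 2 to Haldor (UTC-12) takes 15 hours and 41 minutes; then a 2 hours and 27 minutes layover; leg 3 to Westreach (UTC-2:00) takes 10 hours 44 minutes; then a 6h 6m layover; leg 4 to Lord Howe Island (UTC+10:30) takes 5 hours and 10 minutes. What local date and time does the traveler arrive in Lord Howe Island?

Convert departure to UTC: 3:18 AM − 9:00 = 6:18 PM UTC on Aug 4.
Add 13 hours and 20 minutes leg 1 → 7:38 AM UTC (Aug 5).
Add 1 hour and 4 minutes layover in Dhaka → 8:42 AM UTC.
Add 15 hours 41 minutes leg 2 → 12:23 AM UTC (Aug 6).
Add 2 hours and 27 minutes layover in Haldor → 2:50 AM UTC.
Add 10 hours 44 minutes leg 3 → 1:34 PM UTC.
Add 6 hours and 6 minutes layover in Westreach → 7:40 PM UTC.
Add 5 hours and 10 minutes leg 4 → 12:50 AM UTC (Aug 7).
Lord Howe Island is UTC+10:30, so local arrival = 12:50 AM + 10:30 = 11:20 AM on Aug 7.

11:20 AM on Aug 7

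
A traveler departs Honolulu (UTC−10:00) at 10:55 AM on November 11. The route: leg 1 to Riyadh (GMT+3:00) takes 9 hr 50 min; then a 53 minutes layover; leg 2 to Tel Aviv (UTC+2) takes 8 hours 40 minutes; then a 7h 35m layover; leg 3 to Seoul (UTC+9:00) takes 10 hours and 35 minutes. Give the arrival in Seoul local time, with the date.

7:28 PM on Nov 13

Convert departure to UTC: 10:55 AM + 10:00 = 8:55 PM UTC on Nov 11.
Add 9 hours 50 minutes leg 1 → 6:45 AM UTC (Nov 12).
Add 53 minutes layover in Riyadh → 7:38 AM UTC.
Add 8 hours and 40 minutes leg 2 → 4:18 PM UTC.
Add 7 hours and 35 minutes layover in Tel Aviv → 11:53 PM UTC.
Add 10 hours and 35 minutes leg 3 → 10:28 AM UTC (Nov 13).
Seoul is UTC+9:00, so local arrival = 10:28 AM + 9:00 = 7:28 PM on Nov 13.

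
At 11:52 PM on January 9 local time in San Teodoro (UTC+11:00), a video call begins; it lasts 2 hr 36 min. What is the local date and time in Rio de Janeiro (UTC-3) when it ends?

12:28 PM on Jan 9

Convert start to UTC: 11:52 PM − 11:00 = 12:52 PM UTC on Jan 9.
Add 2 hours 36 minutes duration → 3:28 PM UTC.
Rio de Janeiro is UTC−3:00, so local end time = 3:28 PM − 3:00 = 12:28 PM on Jan 9.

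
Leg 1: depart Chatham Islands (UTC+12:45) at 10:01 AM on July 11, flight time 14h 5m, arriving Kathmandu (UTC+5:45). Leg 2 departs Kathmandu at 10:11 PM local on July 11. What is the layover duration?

5 hours 5 minutes

Convert departure to UTC: 10:01 AM − 12:45 = 9:16 PM UTC on Jul 10.
Add 14 hours 5 minutes flight time → 11:21 AM UTC (Jul 11).
Kathmandu is UTC+5:45, so local arrival = 11:21 AM + 5:45 = 5:06 PM on Jul 11.
Layover = 10:11 PM − 5:06 PM = 5 hours 5 minutes.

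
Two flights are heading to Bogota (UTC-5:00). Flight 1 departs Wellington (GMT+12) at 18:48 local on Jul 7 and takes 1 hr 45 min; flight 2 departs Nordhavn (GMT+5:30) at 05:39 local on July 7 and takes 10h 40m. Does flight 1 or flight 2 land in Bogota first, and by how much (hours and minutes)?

Flight 1 in UTC: 18:48 − 12:00 = 06:48 on Jul 7.
+1 hour and 45 minutes → arrive 08:33 UTC on Jul 7.
Flight 2 in UTC: 05:39 − 5:30 = 00:09 on Jul 7.
+10 hours 40 minutes → arrive 10:49 UTC on Jul 7.
Flight 1 lands earlier by 2 hours 16 minutes.

the first, by 2 hours 16 minutes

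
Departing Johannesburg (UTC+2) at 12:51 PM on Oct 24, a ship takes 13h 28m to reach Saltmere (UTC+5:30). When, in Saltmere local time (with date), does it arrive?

5:49 AM on October 25

Saltmere is 3:30 ahead of Johannesburg.
After 13 hours and 28 minutes it is 2:19 AM (Oct 25) in Johannesburg.
Shift by the zone difference: 2:19 AM + 3:30 = 5:49 AM on Oct 25 in Saltmere.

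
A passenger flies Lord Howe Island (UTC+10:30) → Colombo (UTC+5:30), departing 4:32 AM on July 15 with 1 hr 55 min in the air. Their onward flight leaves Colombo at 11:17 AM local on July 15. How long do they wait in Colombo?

Convert departure to UTC: 4:32 AM − 10:30 = 6:02 PM UTC on Jul 14.
Add 1 hour 55 minutes flight time → 7:57 PM UTC.
Colombo is UTC+5:30, so local arrival = 7:57 PM + 5:30 = 1:27 AM on Jul 15.
Layover = 11:17 AM − 1:27 AM = 9 hours 50 minutes.

9 hours 50 minutes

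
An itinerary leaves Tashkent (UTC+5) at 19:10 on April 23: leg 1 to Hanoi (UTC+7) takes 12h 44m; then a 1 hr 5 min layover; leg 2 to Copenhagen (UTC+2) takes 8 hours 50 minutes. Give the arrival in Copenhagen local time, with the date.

14:49 on April 24

Convert departure to UTC: 19:10 − 5:00 = 14:10 UTC on Apr 23.
Add 12 hours and 44 minutes leg 1 → 02:54 UTC (Apr 24).
Add 1 hour 5 minutes layover in Hanoi → 03:59 UTC.
Add 8 hours and 50 minutes leg 2 → 12:49 UTC.
Copenhagen is UTC+2:00, so local arrival = 12:49 + 2:00 = 14:49 on Apr 24.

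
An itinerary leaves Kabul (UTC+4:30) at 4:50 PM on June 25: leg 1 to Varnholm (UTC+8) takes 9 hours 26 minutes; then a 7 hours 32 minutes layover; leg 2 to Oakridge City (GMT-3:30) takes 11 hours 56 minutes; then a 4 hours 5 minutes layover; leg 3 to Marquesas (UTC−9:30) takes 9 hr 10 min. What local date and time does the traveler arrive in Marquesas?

Convert departure to UTC: 4:50 PM − 4:30 = 12:20 PM UTC on Jun 25.
Add 9 hours 26 minutes leg 1 → 9:46 PM UTC.
Add 7 hours 32 minutes layover in Varnholm → 5:18 AM UTC (Jun 26).
Add 11 hours 56 minutes leg 2 → 5:14 PM UTC.
Add 4 hours 5 minutes layover in Oakridge City → 9:19 PM UTC.
Add 9 hours and 10 minutes leg 3 → 6:29 AM UTC (Jun 27).
Marquesas is UTC−9:30, so local arrival = 6:29 AM − 9:30 = 8:59 PM on Jun 26.

8:59 PM on June 26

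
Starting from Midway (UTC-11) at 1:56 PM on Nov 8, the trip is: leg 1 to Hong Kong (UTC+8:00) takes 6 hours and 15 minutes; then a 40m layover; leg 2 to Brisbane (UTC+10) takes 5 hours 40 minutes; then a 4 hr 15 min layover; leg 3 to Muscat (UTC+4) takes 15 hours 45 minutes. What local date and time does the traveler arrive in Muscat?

Convert departure to UTC: 1:56 PM + 11:00 = 12:56 AM UTC on Nov 9.
Add 6 hours 15 minutes leg 1 → 7:11 AM UTC.
Add 40 minutes layover in Hong Kong → 7:51 AM UTC.
Add 5 hours and 40 minutes leg 2 → 1:31 PM UTC.
Add 4 hours 15 minutes layover in Brisbane → 5:46 PM UTC.
Add 15 hours and 45 minutes leg 3 → 9:31 AM UTC (Nov 10).
Muscat is UTC+4:00, so local arrival = 9:31 AM + 4:00 = 1:31 PM on Nov 10.

1:31 PM on November 10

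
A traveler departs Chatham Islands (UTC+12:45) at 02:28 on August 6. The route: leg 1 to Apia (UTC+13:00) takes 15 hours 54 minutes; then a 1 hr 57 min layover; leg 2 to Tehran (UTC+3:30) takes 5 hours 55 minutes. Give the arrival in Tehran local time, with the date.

Convert departure to UTC: 02:28 − 12:45 = 13:43 UTC on Aug 5.
Add 15 hours 54 minutes leg 1 → 05:37 UTC (Aug 6).
Add 1 hour 57 minutes layover in Apia → 07:34 UTC.
Add 5 hours and 55 minutes leg 2 → 13:29 UTC.
Tehran is UTC+3:30, so local arrival = 13:29 + 3:30 = 16:59 on Aug 6.

16:59 on August 6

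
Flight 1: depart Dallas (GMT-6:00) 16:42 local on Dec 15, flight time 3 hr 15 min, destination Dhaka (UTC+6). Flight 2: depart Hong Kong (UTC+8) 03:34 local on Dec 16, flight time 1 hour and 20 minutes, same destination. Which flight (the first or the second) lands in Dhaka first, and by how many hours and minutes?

Flight 1 in UTC: 16:42 + 6:00 = 22:42 on Dec 15.
+3 hours 15 minutes → arrive 01:57 UTC on Dec 16.
Flight 2 in UTC: 03:34 − 8:00 = 19:34 on Dec 15.
+1 hour 20 minutes → arrive 20:54 UTC on Dec 15.
Flight 2 lands earlier by 5 hours 3 minutes.

the second, by 5 hours 3 minutes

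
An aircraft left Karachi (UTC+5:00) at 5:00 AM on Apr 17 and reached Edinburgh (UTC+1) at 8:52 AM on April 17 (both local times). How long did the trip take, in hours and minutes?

Edinburgh is 4:00 behind Karachi.
Clock-face elapsed time (ignoring zones) is 3 hours 52 minutes.
Actual elapsed = 3 hours 52 minutes + 4:00 = 7 hours 52 minutes.

7 hours 52 minutes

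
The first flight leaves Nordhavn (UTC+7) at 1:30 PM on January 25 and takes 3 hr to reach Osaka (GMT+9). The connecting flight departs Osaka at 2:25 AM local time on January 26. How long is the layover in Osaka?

7 hours 55 minutes

Convert departure to UTC: 1:30 PM − 7:00 = 6:30 AM UTC on Jan 25.
Add 3 hours flight time → 9:30 AM UTC.
Osaka is UTC+9:00, so local arrival = 9:30 AM + 9:00 = 6:30 PM on Jan 25.
Layover = 2:25 AM − 6:30 PM (+1 day) = 7 hours 55 minutes.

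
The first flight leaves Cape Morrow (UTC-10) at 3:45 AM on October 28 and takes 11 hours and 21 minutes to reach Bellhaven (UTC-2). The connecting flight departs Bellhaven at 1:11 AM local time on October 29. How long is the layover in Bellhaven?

2 hours 5 minutes

Convert departure to UTC: 3:45 AM + 10:00 = 1:45 PM UTC on Oct 28.
Add 11 hours 21 minutes flight time → 1:06 AM UTC (Oct 29).
Bellhaven is UTC−2:00, so local arrival = 1:06 AM − 2:00 = 11:06 PM on Oct 28.
Layover = 1:11 AM − 11:06 PM (+1 day) = 2 hours 5 minutes.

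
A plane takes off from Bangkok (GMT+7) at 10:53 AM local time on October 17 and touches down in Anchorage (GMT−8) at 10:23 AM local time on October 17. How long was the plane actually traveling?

14 hours 30 minutes

Departure in UTC: 10:53 AM − 7:00 = 3:53 AM on Oct 17.
Arrival in UTC: 10:23 AM + 8:00 = 6:23 PM on Oct 17.
Elapsed = 6:23 PM − 3:53 AM = 14 hours 30 minutes.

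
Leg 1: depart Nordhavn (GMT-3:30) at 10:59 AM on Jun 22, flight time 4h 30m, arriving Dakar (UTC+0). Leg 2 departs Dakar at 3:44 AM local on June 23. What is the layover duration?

8 hours 45 minutes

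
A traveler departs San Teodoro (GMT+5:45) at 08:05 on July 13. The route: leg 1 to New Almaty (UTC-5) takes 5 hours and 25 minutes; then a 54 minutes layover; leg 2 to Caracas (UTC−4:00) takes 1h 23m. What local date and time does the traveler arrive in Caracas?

06:02 on July 13

Convert departure to UTC: 08:05 − 5:45 = 02:20 UTC on Jul 13.
Add 5 hours 25 minutes leg 1 → 07:45 UTC.
Add 54 minutes layover in New Almaty → 08:39 UTC.
Add 1 hour and 23 minutes leg 2 → 10:02 UTC.
Caracas is UTC−4:00, so local arrival = 10:02 − 4:00 = 06:02 on Jul 13.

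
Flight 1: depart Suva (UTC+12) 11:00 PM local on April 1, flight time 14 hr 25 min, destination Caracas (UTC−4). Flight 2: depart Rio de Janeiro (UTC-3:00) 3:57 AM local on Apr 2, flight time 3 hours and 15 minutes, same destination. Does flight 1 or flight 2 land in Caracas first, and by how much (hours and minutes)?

Flight 1 in UTC: 11:00 PM − 12:00 = 11:00 AM on Apr 1.
+14 hours 25 minutes → arrive 1:25 AM UTC on Apr 2.
Flight 2 in UTC: 3:57 AM + 3:00 = 6:57 AM on Apr 2.
+3 hours 15 minutes → arrive 10:12 AM UTC on Apr 2.
Flight 1 lands earlier by 8 hours 47 minutes.

the first, by 8 hours 47 minutes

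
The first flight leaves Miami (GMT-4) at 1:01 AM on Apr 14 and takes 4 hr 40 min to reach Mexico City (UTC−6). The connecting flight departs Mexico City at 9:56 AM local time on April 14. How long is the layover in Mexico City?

6 hours 15 minutes

Convert departure to UTC: 1:01 AM + 4:00 = 5:01 AM UTC on Apr 14.
Add 4 hours and 40 minutes flight time → 9:41 AM UTC.
Mexico City is UTC−6:00, so local arrival = 9:41 AM − 6:00 = 3:41 AM on Apr 14.
Layover = 9:56 AM − 3:41 AM = 6 hours 15 minutes.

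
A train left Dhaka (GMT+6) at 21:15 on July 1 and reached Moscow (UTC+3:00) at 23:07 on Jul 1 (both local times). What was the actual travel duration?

Moscow is 3:00 behind Dhaka.
Clock-face elapsed time (ignoring zones) is 1 hour 52 minutes.
Actual elapsed = 1 hour 52 minutes + 3:00 = 4 hours 52 minutes.

4 hours 52 minutes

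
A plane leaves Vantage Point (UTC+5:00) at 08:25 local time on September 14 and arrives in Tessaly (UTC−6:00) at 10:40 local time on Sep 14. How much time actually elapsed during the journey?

13 hours 15 minutes

Departure in UTC: 08:25 − 5:00 = 03:25 on Sep 14.
Arrival in UTC: 10:40 + 6:00 = 16:40 on Sep 14.
Elapsed = 16:40 − 03:25 = 13 hours 15 minutes.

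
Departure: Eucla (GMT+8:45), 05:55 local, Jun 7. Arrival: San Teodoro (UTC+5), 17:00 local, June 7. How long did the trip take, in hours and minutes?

Departure in UTC: 05:55 − 8:45 = 21:10 on Jun 6.
Arrival in UTC: 17:00 − 5:00 = 12:00 on Jun 7.
Elapsed = 12:00 − 21:10 (+1 day) = 14 hours 50 minutes.

14 hours 50 minutes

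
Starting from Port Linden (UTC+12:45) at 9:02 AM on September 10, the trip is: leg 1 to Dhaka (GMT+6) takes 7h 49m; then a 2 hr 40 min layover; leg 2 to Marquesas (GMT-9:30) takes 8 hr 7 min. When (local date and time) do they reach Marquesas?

5:23 AM on September 10

Convert departure to UTC: 9:02 AM − 12:45 = 8:17 PM UTC on Sep 9.
Add 7 hours and 49 minutes leg 1 → 4:06 AM UTC (Sep 10).
Add 2 hours and 40 minutes layover in Dhaka → 6:46 AM UTC.
Add 8 hours and 7 minutes leg 2 → 2:53 PM UTC.
Marquesas is UTC−9:30, so local arrival = 2:53 PM − 9:30 = 5:23 AM on Sep 10.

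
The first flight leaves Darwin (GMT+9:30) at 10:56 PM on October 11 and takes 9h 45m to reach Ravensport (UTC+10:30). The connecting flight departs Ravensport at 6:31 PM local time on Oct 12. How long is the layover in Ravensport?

Convert departure to UTC: 10:56 PM − 9:30 = 1:26 PM UTC on Oct 11.
Add 9 hours 45 minutes flight time → 11:11 PM UTC.
Ravensport is UTC+10:30, so local arrival = 11:11 PM + 10:30 = 9:41 AM on Oct 12.
Layover = 6:31 PM − 9:41 AM = 8 hours 50 minutes.

8 hours 50 minutes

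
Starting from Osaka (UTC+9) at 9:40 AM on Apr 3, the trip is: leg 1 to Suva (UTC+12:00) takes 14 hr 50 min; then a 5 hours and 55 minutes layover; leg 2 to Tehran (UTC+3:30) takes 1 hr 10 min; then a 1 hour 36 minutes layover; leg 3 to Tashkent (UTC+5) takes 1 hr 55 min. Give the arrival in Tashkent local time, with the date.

Convert departure to UTC: 9:40 AM − 9:00 = 12:40 AM UTC on Apr 3.
Add 14 hours and 50 minutes leg 1 → 3:30 PM UTC.
Add 5 hours and 55 minutes layover in Suva → 9:25 PM UTC.
Add 1 hour and 10 minutes leg 2 → 10:35 PM UTC.
Add 1 hour and 36 minutes layover in Tehran → 12:11 AM UTC (Apr 4).
Add 1 hour and 55 minutes leg 3 → 2:06 AM UTC.
Tashkent is UTC+5:00, so local arrival = 2:06 AM + 5:00 = 7:06 AM on Apr 4.

7:06 AM on April 4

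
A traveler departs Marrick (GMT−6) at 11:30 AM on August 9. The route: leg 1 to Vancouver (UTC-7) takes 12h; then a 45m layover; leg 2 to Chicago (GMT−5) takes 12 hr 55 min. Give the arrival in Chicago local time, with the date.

2:10 PM on Aug 10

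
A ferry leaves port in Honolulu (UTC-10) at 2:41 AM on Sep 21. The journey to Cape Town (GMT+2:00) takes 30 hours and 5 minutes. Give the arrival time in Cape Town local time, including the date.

8:46 PM on September 22

Convert departure to UTC: 2:41 AM + 10:00 = 12:41 PM UTC on Sep 21.
Add 30 hours and 5 minutes travel time → 6:46 PM UTC (Sep 22).
Cape Town is UTC+2:00, so local arrival = 6:46 PM + 2:00 = 8:46 PM on Sep 22.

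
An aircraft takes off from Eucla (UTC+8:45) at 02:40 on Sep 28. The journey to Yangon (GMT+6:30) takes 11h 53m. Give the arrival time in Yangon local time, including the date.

Convert departure to UTC: 02:40 − 8:45 = 17:55 UTC on Sep 27.
Add 11 hours 53 minutes travel time → 05:48 UTC (Sep 28).
Yangon is UTC+6:30, so local arrival = 05:48 + 6:30 = 12:18 on Sep 28.

12:18 on Sep 28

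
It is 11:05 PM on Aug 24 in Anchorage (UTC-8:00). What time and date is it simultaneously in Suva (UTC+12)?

7:05 PM on Aug 25

In UTC: 11:05 PM + 8:00 = 7:05 AM on Aug 25.
Suva is UTC+12:00: 7:05 AM + 12:00 = 7:05 PM on Aug 25.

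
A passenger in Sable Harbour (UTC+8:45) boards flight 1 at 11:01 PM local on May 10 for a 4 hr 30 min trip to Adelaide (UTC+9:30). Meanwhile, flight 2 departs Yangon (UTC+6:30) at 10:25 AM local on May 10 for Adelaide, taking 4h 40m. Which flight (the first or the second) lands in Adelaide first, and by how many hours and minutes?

the second, by 10 hours 11 minutes

Flight 1 in UTC: 11:01 PM − 8:45 = 2:16 PM on May 10.
+4 hours 30 minutes → arrive 6:46 PM UTC on May 10.
Flight 2 in UTC: 10:25 AM − 6:30 = 3:55 AM on May 10.
+4 hours and 40 minutes → arrive 8:35 AM UTC on May 10.
Flight 2 lands earlier by 10 hours 11 minutes.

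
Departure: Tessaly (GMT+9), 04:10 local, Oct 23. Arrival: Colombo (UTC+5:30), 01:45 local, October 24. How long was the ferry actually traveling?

Departure in UTC: 04:10 − 9:00 = 19:10 on Oct 22.
Arrival in UTC: 01:45 − 5:30 = 20:15 on Oct 23.
Elapsed = 20:15 − 19:10 (+1 day) = 25 hours 5 minutes.

25 hours 5 minutes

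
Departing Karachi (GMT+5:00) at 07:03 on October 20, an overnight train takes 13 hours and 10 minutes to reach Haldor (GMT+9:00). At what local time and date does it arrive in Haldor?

Convert departure to UTC: 07:03 − 5:00 = 02:03 UTC on Oct 20.
Add 13 hours and 10 minutes travel time → 15:13 UTC.
Haldor is UTC+9:00, so local arrival = 15:13 + 9:00 = 00:13 on Oct 21.

00:13 on Oct 21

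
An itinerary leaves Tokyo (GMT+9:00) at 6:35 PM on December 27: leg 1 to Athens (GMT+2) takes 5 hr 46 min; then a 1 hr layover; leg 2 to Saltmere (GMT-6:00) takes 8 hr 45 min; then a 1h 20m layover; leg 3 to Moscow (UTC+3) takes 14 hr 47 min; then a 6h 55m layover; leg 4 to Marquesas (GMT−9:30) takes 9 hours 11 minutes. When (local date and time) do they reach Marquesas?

Convert departure to UTC: 6:35 PM − 9:00 = 9:35 AM UTC on Dec 27.
Add 5 hours and 46 minutes leg 1 → 3:21 PM UTC.
Add 1 hour layover in Athens → 4:21 PM UTC.
Add 8 hours 45 minutes leg 2 → 1:06 AM UTC (Dec 28).
Add 1 hour 20 minutes layover in Saltmere → 2:26 AM UTC.
Add 14 hours 47 minutes leg 3 → 5:13 PM UTC.
Add 6 hours and 55 minutes layover in Moscow → 12:08 AM UTC (Dec 29).
Add 9 hours and 11 minutes leg 4 → 9:19 AM UTC.
Marquesas is UTC−9:30, so local arrival = 9:19 AM − 9:30 = 11:49 PM on Dec 28.

11:49 PM on Dec 28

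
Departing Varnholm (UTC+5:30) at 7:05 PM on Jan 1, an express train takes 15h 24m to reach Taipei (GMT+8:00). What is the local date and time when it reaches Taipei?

12:59 PM on January 2

Convert departure to UTC: 7:05 PM − 5:30 = 1:35 PM UTC on Jan 1.
Add 15 hours 24 minutes travel time → 4:59 AM UTC (Jan 2).
Taipei is UTC+8:00, so local arrival = 4:59 AM + 8:00 = 12:59 PM on Jan 2.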